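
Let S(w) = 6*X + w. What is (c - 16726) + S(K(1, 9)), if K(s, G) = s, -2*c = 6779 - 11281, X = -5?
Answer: -14504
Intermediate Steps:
c = 2251 (c = -(6779 - 11281)/2 = -½*(-4502) = 2251)
S(w) = -30 + w (S(w) = 6*(-5) + w = -30 + w)
(c - 16726) + S(K(1, 9)) = (2251 - 16726) + (-30 + 1) = -14475 - 29 = -14504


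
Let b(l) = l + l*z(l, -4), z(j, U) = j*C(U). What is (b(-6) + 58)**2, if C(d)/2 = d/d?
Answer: 15376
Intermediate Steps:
C(d) = 2 (C(d) = 2*(d/d) = 2*1 = 2)
z(j, U) = 2*j (z(j, U) = j*2 = 2*j)
b(l) = l + 2*l**2 (b(l) = l + l*(2*l) = l + 2*l**2)
(b(-6) + 58)**2 = (-6*(1 + 2*(-6)) + 58)**2 = (-6*(1 - 12) + 58)**2 = (-6*(-11) + 58)**2 = (66 + 58)**2 = 124**2 = 15376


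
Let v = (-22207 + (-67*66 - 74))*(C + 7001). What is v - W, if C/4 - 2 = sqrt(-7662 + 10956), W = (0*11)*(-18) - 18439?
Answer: -187142888 - 320436*sqrt(366) ≈ -1.9327e+8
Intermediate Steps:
W = -18439 (W = 0*(-18) - 18439 = 0 - 18439 = -18439)
C = 8 + 12*sqrt(366) (C = 8 + 4*sqrt(-7662 + 10956) = 8 + 4*sqrt(3294) = 8 + 4*(3*sqrt(366)) = 8 + 12*sqrt(366) ≈ 237.57)
v = -187161327 - 320436*sqrt(366) (v = (-22207 + (-67*66 - 74))*((8 + 12*sqrt(366)) + 7001) = (-22207 + (-4422 - 74))*(7009 + 12*sqrt(366)) = (-22207 - 4496)*(7009 + 12*sqrt(366)) = -26703*(7009 + 12*sqrt(366)) = -187161327 - 320436*sqrt(366) ≈ -1.9329e+8)
v - W = (-187161327 - 320436*sqrt(366)) - 1*(-18439) = (-187161327 - 320436*sqrt(366)) + 18439 = -187142888 - 320436*sqrt(366)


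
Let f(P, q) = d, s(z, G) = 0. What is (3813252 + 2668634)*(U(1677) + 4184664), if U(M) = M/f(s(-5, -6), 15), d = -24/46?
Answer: 54207361188457/2 ≈ 2.7104e+13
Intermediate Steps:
d = -12/23 (d = -24*1/46 = -12/23 ≈ -0.52174)
f(P, q) = -12/23
U(M) = -23*M/12 (U(M) = M/(-12/23) = M*(-23/12) = -23*M/12)
(3813252 + 2668634)*(U(1677) + 4184664) = (3813252 + 2668634)*(-23/12*1677 + 4184664) = 6481886*(-12857/4 + 4184664) = 6481886*(16725799/4) = 54207361188457/2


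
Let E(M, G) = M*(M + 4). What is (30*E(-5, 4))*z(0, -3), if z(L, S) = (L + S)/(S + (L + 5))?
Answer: -225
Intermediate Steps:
z(L, S) = (L + S)/(5 + L + S) (z(L, S) = (L + S)/(S + (5 + L)) = (L + S)/(5 + L + S))
E(M, G) = M*(4 + M)
(30*E(-5, 4))*z(0, -3) = (30*(-5*(4 - 5)))*((0 - 3)/(5 + 0 - 3)) = (30*(-5*(-1)))*(-3/2) = (30*5)*((½)*(-3)) = 150*(-3/2) = -225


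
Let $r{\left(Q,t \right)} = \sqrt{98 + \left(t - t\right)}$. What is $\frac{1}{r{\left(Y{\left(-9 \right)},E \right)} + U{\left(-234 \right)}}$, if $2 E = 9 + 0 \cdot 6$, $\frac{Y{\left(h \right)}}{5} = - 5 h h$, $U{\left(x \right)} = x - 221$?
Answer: $- \frac{65}{29561} - \frac{\sqrt{2}}{29561} \approx -0.0022467$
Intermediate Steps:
$U{\left(x \right)} = -221 + x$
$Y{\left(h \right)} = - 25 h^{2}$ ($Y{\left(h \right)} = 5 - 5 h h = 5 \left(- 5 h^{2}\right) = - 25 h^{2}$)
$E = \frac{9}{2}$ ($E = \frac{9 + 0 \cdot 6}{2} = \frac{9 + 0}{2} = \frac{1}{2} \cdot 9 = \frac{9}{2} \approx 4.5$)
$r{\left(Q,t \right)} = 7 \sqrt{2}$ ($r{\left(Q,t \right)} = \sqrt{98 + 0} = \sqrt{98} = 7 \sqrt{2}$)
$\frac{1}{r{\left(Y{\left(-9 \right)},E \right)} + U{\left(-234 \right)}} = \frac{1}{7 \sqrt{2} - 455} = \frac{1}{-455 + 7 \sqrt{2}}$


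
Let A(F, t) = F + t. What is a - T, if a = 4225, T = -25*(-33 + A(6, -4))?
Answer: 3450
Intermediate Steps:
T = 775 (T = -25*(-33 + (6 - 4)) = -25*(-33 + 2) = -25*(-31) = 775)
a - T = 4225 - 1*775 = 4225 - 775 = 3450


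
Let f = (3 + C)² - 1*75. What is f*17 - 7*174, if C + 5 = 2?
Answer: -2493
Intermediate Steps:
C = -3 (C = -5 + 2 = -3)
f = -75 (f = (3 - 3)² - 1*75 = 0² - 75 = 0 - 75 = -75)
f*17 - 7*174 = -75*17 - 7*174 = -1275 - 1218 = -2493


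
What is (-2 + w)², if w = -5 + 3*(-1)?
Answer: 100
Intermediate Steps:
w = -8 (w = -5 - 3 = -8)
(-2 + w)² = (-2 - 8)² = (-10)² = 100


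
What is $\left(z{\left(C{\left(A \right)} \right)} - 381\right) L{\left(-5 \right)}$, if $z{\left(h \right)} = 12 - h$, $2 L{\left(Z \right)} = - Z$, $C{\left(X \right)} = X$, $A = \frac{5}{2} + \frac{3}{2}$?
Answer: $- \frac{1865}{2} \approx -932.5$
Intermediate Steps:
$A = 4$ ($A = 5 \cdot \frac{1}{2} + 3 \cdot \frac{1}{2} = \frac{5}{2} + \frac{3}{2} = 4$)
$L{\left(Z \right)} = - \frac{Z}{2}$ ($L{\left(Z \right)} = \frac{\left(-1\right) Z}{2} = - \frac{Z}{2}$)
$\left(z{\left(C{\left(A \right)} \right)} - 381\right) L{\left(-5 \right)} = \left(\left(12 - 4\right) - 381\right) \left(\left(- \frac{1}{2}\right) \left(-5\right)\right) = \left(\left(12 - 4\right) - 381\right) \frac{5}{2} = \left(8 - 381\right) \frac{5}{2} = \left(-373\right) \frac{5}{2} = - \frac{1865}{2}$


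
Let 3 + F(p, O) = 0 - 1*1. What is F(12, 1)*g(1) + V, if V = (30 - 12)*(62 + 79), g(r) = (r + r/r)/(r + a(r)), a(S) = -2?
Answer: 2546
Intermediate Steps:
F(p, O) = -4 (F(p, O) = -3 + (0 - 1*1) = -3 + (0 - 1) = -3 - 1 = -4)
g(r) = (1 + r)/(-2 + r) (g(r) = (r + r/r)/(r - 2) = (r + 1)/(-2 + r) = (1 + r)/(-2 + r))
V = 2538 (V = 18*141 = 2538)
F(12, 1)*g(1) + V = -4*(1 + 1)/(-2 + 1) + 2538 = -4*2/(-1) + 2538 = -(-4)*2 + 2538 = -4*(-2) + 2538 = 8 + 2538 = 2546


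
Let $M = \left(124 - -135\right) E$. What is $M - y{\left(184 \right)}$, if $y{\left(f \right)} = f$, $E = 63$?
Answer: $16133$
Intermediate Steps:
$M = 16317$ ($M = \left(124 - -135\right) 63 = \left(124 + 135\right) 63 = 259 \cdot 63 = 16317$)
$M - y{\left(184 \right)} = 16317 - 184 = 16133$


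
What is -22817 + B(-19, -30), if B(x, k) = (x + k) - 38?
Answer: -22904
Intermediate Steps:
B(x, k) = -38 + k + x (B(x, k) = (k + x) - 38 = -38 + k + x)
-22817 + B(-19, -30) = -22817 + (-38 - 30 - 19) = -22817 - 87 = -22904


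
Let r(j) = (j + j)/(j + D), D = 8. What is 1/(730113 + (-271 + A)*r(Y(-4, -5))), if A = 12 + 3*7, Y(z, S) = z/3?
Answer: 5/3651041 ≈ 1.3695e-6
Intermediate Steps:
Y(z, S) = z/3 (Y(z, S) = z*(⅓) = z/3)
A = 33 (A = 12 + 21 = 33)
r(j) = 2*j/(8 + j) (r(j) = (j + j)/(j + 8) = (2*j)/(8 + j) = 2*j/(8 + j))
1/(730113 + (-271 + A)*r(Y(-4, -5))) = 1/(730113 + (-271 + 33)*(2*((⅓)*(-4))/(8 + (⅓)*(-4)))) = 1/(730113 - 476*(-4)/(3*(8 - 4/3))) = 1/(730113 - 476*(-4)/(3*20/3)) = 1/(730113 - 476*(-4)*3/(3*20)) = 1/(730113 - 238*(-⅖)) = 1/(730113 + 476/5) = 1/(3651041/5) = 5/3651041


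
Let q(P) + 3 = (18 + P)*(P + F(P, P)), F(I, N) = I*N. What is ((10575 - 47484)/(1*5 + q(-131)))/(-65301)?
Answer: -12303/41888153596 ≈ -2.9371e-7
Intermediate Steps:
q(P) = -3 + (18 + P)*(P + P**2) (q(P) = -3 + (18 + P)*(P + P*P) = -3 + (18 + P)*(P + P**2))
((10575 - 47484)/(1*5 + q(-131)))/(-65301) = ((10575 - 47484)/(1*5 + (-3 + (-131)**3 + 18*(-131) + 19*(-131)**2)))/(-65301) = -36909/(5 + (-3 - 2248091 - 2358 + 19*17161))*(-1/65301) = -36909/(5 + (-3 - 2248091 - 2358 + 326059))*(-1/65301) = -36909/(5 - 1924393)*(-1/65301) = -36909/(-1924388)*(-1/65301) = -36909*(-1/1924388)*(-1/65301) = (36909/1924388)*(-1/65301) = -12303/41888153596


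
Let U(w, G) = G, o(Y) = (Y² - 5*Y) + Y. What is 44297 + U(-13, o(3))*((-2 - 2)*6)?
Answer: 44369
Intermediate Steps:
o(Y) = Y² - 4*Y
44297 + U(-13, o(3))*((-2 - 2)*6) = 44297 + (3*(-4 + 3))*((-2 - 2)*6) = 44297 + (3*(-1))*(-4*6) = 44297 - 3*(-24) = 44297 + 72 = 44369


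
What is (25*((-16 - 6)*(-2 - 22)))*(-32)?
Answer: -422400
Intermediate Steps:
(25*((-16 - 6)*(-2 - 22)))*(-32) = (25*(-22*(-24)))*(-32) = (25*528)*(-32) = 13200*(-32) = -422400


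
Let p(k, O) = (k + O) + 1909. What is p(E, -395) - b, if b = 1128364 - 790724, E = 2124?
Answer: -334002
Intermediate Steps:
b = 337640
p(k, O) = 1909 + O + k (p(k, O) = (O + k) + 1909 = 1909 + O + k)
p(E, -395) - b = (1909 - 395 + 2124) - 1*337640 = 3638 - 337640 = -334002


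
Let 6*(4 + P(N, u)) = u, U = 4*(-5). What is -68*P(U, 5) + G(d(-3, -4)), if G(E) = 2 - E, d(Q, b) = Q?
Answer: 661/3 ≈ 220.33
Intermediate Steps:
U = -20
P(N, u) = -4 + u/6
-68*P(U, 5) + G(d(-3, -4)) = -68*(-4 + (⅙)*5) + (2 - 1*(-3)) = -68*(-4 + ⅚) + (2 + 3) = -68*(-19/6) + 5 = 646/3 + 5 = 661/3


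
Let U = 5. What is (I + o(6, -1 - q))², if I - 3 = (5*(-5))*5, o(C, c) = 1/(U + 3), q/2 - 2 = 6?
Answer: 950625/64 ≈ 14854.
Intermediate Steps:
q = 16 (q = 4 + 2*6 = 4 + 12 = 16)
o(C, c) = ⅛ (o(C, c) = 1/(5 + 3) = 1/8 = ⅛)
I = -122 (I = 3 + (5*(-5))*5 = 3 - 25*5 = 3 - 125 = -122)
(I + o(6, -1 - q))² = (-122 + ⅛)² = (-975/8)² = 950625/64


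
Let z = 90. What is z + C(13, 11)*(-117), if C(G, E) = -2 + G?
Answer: -1197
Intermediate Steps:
z + C(13, 11)*(-117) = 90 + (-2 + 13)*(-117) = 90 + 11*(-117) = 90 - 1287 = -1197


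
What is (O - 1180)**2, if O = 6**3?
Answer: 929296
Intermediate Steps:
O = 216
(O - 1180)**2 = (216 - 1180)**2 = (-964)**2 = 929296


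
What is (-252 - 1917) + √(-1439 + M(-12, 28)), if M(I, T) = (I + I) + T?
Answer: -2169 + I*√1435 ≈ -2169.0 + 37.881*I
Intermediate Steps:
M(I, T) = T + 2*I (M(I, T) = 2*I + T = T + 2*I)
(-252 - 1917) + √(-1439 + M(-12, 28)) = (-252 - 1917) + √(-1439 + (28 + 2*(-12))) = -2169 + √(-1439 + (28 - 24)) = -2169 + √(-1439 + 4) = -2169 + √(-1435) = -2169 + I*√1435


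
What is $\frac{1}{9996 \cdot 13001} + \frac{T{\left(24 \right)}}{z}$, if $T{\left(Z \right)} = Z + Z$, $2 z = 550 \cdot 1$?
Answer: $\frac{6237984083}{35738448900} \approx 0.17455$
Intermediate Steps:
$z = 275$ ($z = \frac{550 \cdot 1}{2} = \frac{1}{2} \cdot 550 = 275$)
$T{\left(Z \right)} = 2 Z$
$\frac{1}{9996 \cdot 13001} + \frac{T{\left(24 \right)}}{z} = \frac{1}{9996 \cdot 13001} + \frac{2 \cdot 24}{275} = \frac{1}{9996} \cdot \frac{1}{13001} + 48 \cdot \frac{1}{275} = \frac{1}{129957996} + \frac{48}{275} = \frac{6237984083}{35738448900}$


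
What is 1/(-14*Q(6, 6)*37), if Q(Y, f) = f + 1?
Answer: -1/3626 ≈ -0.00027579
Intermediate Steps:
Q(Y, f) = 1 + f
1/(-14*Q(6, 6)*37) = 1/(-14*(1 + 6)*37) = 1/(-14*7*37) = 1/(-98*37) = 1/(-3626) = -1/3626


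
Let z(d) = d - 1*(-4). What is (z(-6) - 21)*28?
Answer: -644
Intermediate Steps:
z(d) = 4 + d (z(d) = d + 4 = 4 + d)
(z(-6) - 21)*28 = ((4 - 6) - 21)*28 = (-2 - 21)*28 = -23*28 = -644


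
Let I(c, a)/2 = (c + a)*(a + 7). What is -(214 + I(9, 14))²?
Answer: -1392400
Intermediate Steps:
I(c, a) = 2*(7 + a)*(a + c) (I(c, a) = 2*((c + a)*(a + 7)) = 2*((a + c)*(7 + a)) = 2*((7 + a)*(a + c)) = 2*(7 + a)*(a + c))
-(214 + I(9, 14))² = -(214 + (2*14² + 14*14 + 14*9 + 2*14*9))² = -(214 + (2*196 + 196 + 126 + 252))² = -(214 + (392 + 196 + 126 + 252))² = -(214 + 966)² = -1*1180² = -1*1392400 = -1392400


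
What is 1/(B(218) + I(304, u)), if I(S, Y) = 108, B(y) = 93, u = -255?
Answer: 1/201 ≈ 0.0049751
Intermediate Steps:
1/(B(218) + I(304, u)) = 1/(93 + 108) = 1/201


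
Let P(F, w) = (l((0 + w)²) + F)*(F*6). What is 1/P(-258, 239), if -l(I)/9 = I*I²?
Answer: 1/2596575000674239236 ≈ 3.8512e-19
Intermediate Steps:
l(I) = -9*I³ (l(I) = -9*I*I² = -9*I³)
P(F, w) = 6*F*(F - 9*w⁶) (P(F, w) = (-9*(0 + w)⁶ + F)*(F*6) = (-9*w⁶ + F)*(6*F) = (F - 9*w⁶)*(6*F) = 6*F*(F - 9*w⁶))
1/P(-258, 239) = 1/(6*(-258)*(-258 - 9*239⁶)) = 1/(6*(-258)*(-258 - 9*186374892382561)) = 1/(6*(-258)*(-258 - 1677374031443049)) = 1/(6*(-258)*(-1677374031443307)) = 1/2596575000674239236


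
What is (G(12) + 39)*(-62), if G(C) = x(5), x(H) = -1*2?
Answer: -2294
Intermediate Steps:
x(H) = -2
G(C) = -2
(G(12) + 39)*(-62) = (-2 + 39)*(-62) = 37*(-62) = -2294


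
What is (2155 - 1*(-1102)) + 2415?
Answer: 5672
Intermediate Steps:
(2155 - 1*(-1102)) + 2415 = (2155 + 1102) + 2415 = 3257 + 2415 = 5672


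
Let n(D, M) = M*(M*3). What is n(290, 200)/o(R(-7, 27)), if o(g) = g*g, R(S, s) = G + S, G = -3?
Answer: 1200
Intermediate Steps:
R(S, s) = -3 + S
n(D, M) = 3*M**2 (n(D, M) = M*(3*M) = 3*M**2)
o(g) = g**2
n(290, 200)/o(R(-7, 27)) = (3*200**2)/((-3 - 7)**2) = (3*40000)/((-10)**2) = 120000/100 = 120000*(1/100) = 1200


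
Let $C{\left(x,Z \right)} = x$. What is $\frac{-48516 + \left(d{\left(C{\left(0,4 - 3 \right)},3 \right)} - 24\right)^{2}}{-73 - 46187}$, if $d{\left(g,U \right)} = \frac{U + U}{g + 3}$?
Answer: $\frac{12008}{11565} \approx 1.0383$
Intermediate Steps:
$d{\left(g,U \right)} = \frac{2 U}{3 + g}$
$\frac{-48516 + \left(d{\left(C{\left(0,4 - 3 \right)},3 \right)} - 24\right)^{2}}{-73 - 46187} = \frac{-48516 + \left(2 \cdot 3 \frac{1}{3 + 0} - 24\right)^{2}}{-73 - 46187} = \frac{-48516 + \left(2 \cdot 3 \cdot \frac{1}{3} - 24\right)^{2}}{-46260} = \left(-48516 + \left(2 \cdot 3 \cdot \frac{1}{3} - 24\right)^{2}\right) \left(- \frac{1}{46260}\right) = \left(-48516 + \left(2 - 24\right)^{2}\right) \left(- \frac{1}{46260}\right) = \left(-48516 + \left(-22\right)^{2}\right) \left(- \frac{1}{46260}\right) = \left(-48516 + 484\right) \left(- \frac{1}{46260}\right) = \left(-48032\right) \left(- \frac{1}{46260}\right) = \frac{12008}{11565}$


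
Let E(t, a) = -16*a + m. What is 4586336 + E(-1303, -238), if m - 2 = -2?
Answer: 4590144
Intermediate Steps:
m = 0 (m = 2 - 2 = 0)
E(t, a) = -16*a (E(t, a) = -16*a + 0 = -16*a)
4586336 + E(-1303, -238) = 4586336 - 16*(-238) = 4586336 + 3808 = 4590144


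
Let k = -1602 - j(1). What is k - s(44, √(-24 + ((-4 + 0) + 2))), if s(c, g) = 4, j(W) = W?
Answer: -1607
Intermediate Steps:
k = -1603 (k = -1602 - 1*1 = -1602 - 1 = -1603)
k - s(44, √(-24 + ((-4 + 0) + 2))) = -1603 - 1*4 = -1603 - 4 = -1607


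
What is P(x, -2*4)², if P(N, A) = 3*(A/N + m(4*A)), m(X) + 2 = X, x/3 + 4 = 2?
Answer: 9604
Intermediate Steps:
x = -6 (x = -12 + 3*2 = -12 + 6 = -6)
m(X) = -2 + X
P(N, A) = -6 + 12*A + 3*A/N (P(N, A) = 3*(A/N + (-2 + 4*A)) = 3*(-2 + 4*A + A/N) = -6 + 12*A + 3*A/N)
P(x, -2*4)² = (-6 + 12*(-2*4) + 3*(-2*4)/(-6))² = (-6 + 12*(-8) + 3*(-8)*(-⅙))² = (-6 - 96 + 4)² = (-98)² = 9604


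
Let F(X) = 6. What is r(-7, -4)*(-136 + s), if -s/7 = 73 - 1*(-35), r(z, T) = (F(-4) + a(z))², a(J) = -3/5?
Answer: -650268/25 ≈ -26011.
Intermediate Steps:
a(J) = -⅗ (a(J) = -3*⅕ = -⅗)
r(z, T) = 729/25 (r(z, T) = (6 - ⅗)² = (27/5)² = 729/25)
s = -756 (s = -7*(73 - 1*(-35)) = -7*(73 + 35) = -7*108 = -756)
r(-7, -4)*(-136 + s) = 729*(-136 - 756)/25 = (729/25)*(-892) = -650268/25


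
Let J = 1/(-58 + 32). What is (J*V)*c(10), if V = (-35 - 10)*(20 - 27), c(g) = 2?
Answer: -315/13 ≈ -24.231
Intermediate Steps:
V = 315 (V = -45*(-7) = 315)
J = -1/26 (J = 1/(-26) = -1/26 ≈ -0.038462)
(J*V)*c(10) = -1/26*315*2 = -315/26*2 = -315/13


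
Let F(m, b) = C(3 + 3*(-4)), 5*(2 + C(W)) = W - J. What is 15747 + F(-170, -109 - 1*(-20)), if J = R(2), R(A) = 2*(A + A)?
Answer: 78708/5 ≈ 15742.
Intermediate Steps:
R(A) = 4*A (R(A) = 2*(2*A) = 4*A)
J = 8 (J = 4*2 = 8)
C(W) = -18/5 + W/5 (C(W) = -2 + (W - 1*8)/5 = -2 + (W - 8)/5 = -2 + (-8 + W)/5 = -2 + (-8/5 + W/5) = -18/5 + W/5)
F(m, b) = -27/5 (F(m, b) = -18/5 + (3 + 3*(-4))/5 = -18/5 + (3 - 12)/5 = -18/5 + (1/5)*(-9) = -18/5 - 9/5 = -27/5)
15747 + F(-170, -109 - 1*(-20)) = 15747 - 27/5 = 78708/5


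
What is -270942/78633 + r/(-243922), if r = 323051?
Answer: -30497061269/6393439542 ≈ -4.7701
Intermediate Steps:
-270942/78633 + r/(-243922) = -270942/78633 + 323051/(-243922) = -270942*1/78633 + 323051*(-1/243922) = -90314/26211 - 323051/243922 = -30497061269/6393439542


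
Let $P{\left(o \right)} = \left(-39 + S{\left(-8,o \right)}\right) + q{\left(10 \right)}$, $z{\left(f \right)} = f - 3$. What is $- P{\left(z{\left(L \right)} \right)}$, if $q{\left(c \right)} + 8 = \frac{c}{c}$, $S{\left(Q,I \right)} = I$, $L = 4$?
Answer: $45$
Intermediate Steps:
$q{\left(c \right)} = -7$ ($q{\left(c \right)} = -8 + \frac{c}{c} = -8 + 1 = -7$)
$z{\left(f \right)} = -3 + f$
$P{\left(o \right)} = -46 + o$ ($P{\left(o \right)} = \left(-39 + o\right) - 7 = -46 + o$)
$- P{\left(z{\left(L \right)} \right)} = - (-46 + \left(-3 + 4\right)) = - (-46 + 1) = \left(-1\right) \left(-45\right) = 45$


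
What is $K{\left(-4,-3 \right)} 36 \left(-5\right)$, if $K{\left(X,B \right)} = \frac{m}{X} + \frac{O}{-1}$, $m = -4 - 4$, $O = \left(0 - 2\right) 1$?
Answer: $-720$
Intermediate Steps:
$O = -2$ ($O = \left(-2\right) 1 = -2$)
$m = -8$
$K{\left(X,B \right)} = 2 - \frac{8}{X}$ ($K{\left(X,B \right)} = - \frac{8}{X} - \frac{2}{-1} = - \frac{8}{X} - -2 = - \frac{8}{X} + 2 = 2 - \frac{8}{X}$)
$K{\left(-4,-3 \right)} 36 \left(-5\right) = \left(2 - \frac{8}{-4}\right) 36 \left(-5\right) = \left(2 - -2\right) 36 \left(-5\right) = \left(2 + 2\right) 36 \left(-5\right) = 4 \cdot 36 \left(-5\right) = 144 \left(-5\right) = -720$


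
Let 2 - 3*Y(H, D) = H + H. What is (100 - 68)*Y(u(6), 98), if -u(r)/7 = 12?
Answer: 5440/3 ≈ 1813.3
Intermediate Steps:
u(r) = -84 (u(r) = -7*12 = -84)
Y(H, D) = ⅔ - 2*H/3 (Y(H, D) = ⅔ - (H + H)/3 = ⅔ - 2*H/3)
(100 - 68)*Y(u(6), 98) = (100 - 68)*(⅔ - ⅔*(-84)) = 32*(⅔ + 56) = 32*(170/3) = 5440/3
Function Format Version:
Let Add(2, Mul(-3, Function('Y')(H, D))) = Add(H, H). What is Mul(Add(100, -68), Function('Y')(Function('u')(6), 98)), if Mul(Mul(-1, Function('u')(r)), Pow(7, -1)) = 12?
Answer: Rational(5440, 3) ≈ 1813.3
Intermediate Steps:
Function('u')(r) = -84 (Function('u')(r) = Mul(-7, 12) = -84)
Function('Y')(H, D) = Add(Rational(2, 3), Mul(Rational(-2, 3), H)) (Function('Y')(H, D) = Add(Rational(2, 3), Mul(Rational(-1, 3), Add(H, H))) = Add(Rational(2, 3), Mul(Rational(-1, 3), Mul(2, H))) = Add(Rational(2, 3), Mul(Rational(-2, 3), H)))
Mul(Add(100, -68), Function('Y')(Function('u')(6), 98)) = Mul(Add(100, -68), Add(Rational(2, 3), Mul(Rational(-2, 3), -84))) = Mul(32, Add(Rational(2, 3), 56)) = Mul(32, Rational(170, 3)) = Rational(5440, 3)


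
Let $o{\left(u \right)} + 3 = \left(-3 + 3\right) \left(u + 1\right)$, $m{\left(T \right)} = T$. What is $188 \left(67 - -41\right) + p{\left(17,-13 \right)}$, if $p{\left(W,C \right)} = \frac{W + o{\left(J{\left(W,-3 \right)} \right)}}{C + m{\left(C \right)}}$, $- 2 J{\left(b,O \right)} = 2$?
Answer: $\frac{263945}{13} \approx 20303.0$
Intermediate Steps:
$J{\left(b,O \right)} = -1$ ($J{\left(b,O \right)} = \left(- \frac{1}{2}\right) 2 = -1$)
$o{\left(u \right)} = -3$ ($o{\left(u \right)} = -3 + \left(-3 + 3\right) \left(u + 1\right) = -3 + 0 \left(1 + u\right) = -3 + 0 = -3$)
$p{\left(W,C \right)} = \frac{-3 + W}{2 C}$ ($p{\left(W,C \right)} = \frac{W - 3}{C + C} = \frac{-3 + W}{2 C}$)
$188 \left(67 - -41\right) + p{\left(17,-13 \right)} = 188 \left(67 - -41\right) + \frac{-3 + 17}{2 \left(-13\right)} = 188 \left(67 + 41\right) + \frac{1}{2} \left(- \frac{1}{13}\right) 14 = 188 \cdot 108 - \frac{7}{13} = 20304 - \frac{7}{13} = \frac{263945}{13}$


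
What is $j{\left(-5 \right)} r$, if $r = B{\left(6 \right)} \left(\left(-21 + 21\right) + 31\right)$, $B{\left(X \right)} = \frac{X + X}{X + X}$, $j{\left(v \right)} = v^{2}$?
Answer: $775$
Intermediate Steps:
$B{\left(X \right)} = 1$ ($B{\left(X \right)} = \frac{2 X}{2 X} = 2 X \frac{1}{2 X} = 1$)
$r = 31$ ($r = 1 \left(\left(-21 + 21\right) + 31\right) = 1 \left(0 + 31\right) = 1 \cdot 31 = 31$)
$j{\left(-5 \right)} r = \left(-5\right)^{2} \cdot 31 = 25 \cdot 31 = 775$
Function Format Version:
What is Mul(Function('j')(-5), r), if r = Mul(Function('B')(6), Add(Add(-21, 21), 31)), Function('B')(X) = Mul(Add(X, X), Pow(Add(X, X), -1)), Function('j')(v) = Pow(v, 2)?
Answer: 775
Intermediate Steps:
Function('B')(X) = 1 (Function('B')(X) = Mul(Mul(2, X), Pow(Mul(2, X), -1)) = Mul(Mul(2, X), Mul(Rational(1, 2), Pow(X, -1))) = 1)
r = 31 (r = Mul(1, Add(Add(-21, 21), 31)) = Mul(1, Add(0, 31)) = Mul(1, 31) = 31)
Mul(Function('j')(-5), r) = Mul(Pow(-5, 2), 31) = Mul(25, 31) = 775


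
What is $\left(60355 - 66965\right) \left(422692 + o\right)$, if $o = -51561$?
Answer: $-2453175910$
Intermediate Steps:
$\left(60355 - 66965\right) \left(422692 + o\right) = \left(60355 - 66965\right) \left(422692 - 51561\right) = \left(-6610\right) 371131 = -2453175910$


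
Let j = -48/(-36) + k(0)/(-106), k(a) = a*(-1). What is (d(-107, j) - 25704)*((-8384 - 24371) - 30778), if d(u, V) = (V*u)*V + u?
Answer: 14867420863/9 ≈ 1.6519e+9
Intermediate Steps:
k(a) = -a
j = 4/3 (j = -48/(-36) - 1*0/(-106) = -48*(-1/36) + 0*(-1/106) = 4/3 + 0 = 4/3 ≈ 1.3333)
d(u, V) = u + u*V² (d(u, V) = u*V² + u = u + u*V²)
(d(-107, j) - 25704)*((-8384 - 24371) - 30778) = (-107*(1 + (4/3)²) - 25704)*((-8384 - 24371) - 30778) = (-107*(1 + 16/9) - 25704)*(-32755 - 30778) = (-107*25/9 - 25704)*(-63533) = (-2675/9 - 25704)*(-63533) = -234011/9*(-63533) = 14867420863/9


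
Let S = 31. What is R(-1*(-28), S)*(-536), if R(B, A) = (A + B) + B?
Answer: -46632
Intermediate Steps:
R(B, A) = A + 2*B
R(-1*(-28), S)*(-536) = (31 + 2*(-1*(-28)))*(-536) = (31 + 2*28)*(-536) = (31 + 56)*(-536) = 87*(-536) = -46632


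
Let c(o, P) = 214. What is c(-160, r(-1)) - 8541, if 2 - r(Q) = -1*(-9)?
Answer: -8327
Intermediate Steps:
r(Q) = -7 (r(Q) = 2 - (-1)*(-9) = 2 - 1*9 = 2 - 9 = -7)
c(-160, r(-1)) - 8541 = 214 - 8541 = -8327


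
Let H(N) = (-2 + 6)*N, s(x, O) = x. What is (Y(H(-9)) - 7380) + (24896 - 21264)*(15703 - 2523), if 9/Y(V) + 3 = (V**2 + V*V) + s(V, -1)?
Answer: 40730885383/851 ≈ 4.7862e+7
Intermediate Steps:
H(N) = 4*N
Y(V) = 9/(-3 + V + 2*V**2) (Y(V) = 9/(-3 + ((V**2 + V*V) + V)) = 9/(-3 + ((V**2 + V**2) + V)) = 9/(-3 + (2*V**2 + V)) = 9/(-3 + (V + 2*V**2)) = 9/(-3 + V + 2*V**2))
(Y(H(-9)) - 7380) + (24896 - 21264)*(15703 - 2523) = (9/(-3 + 4*(-9) + 2*(4*(-9))**2) - 7380) + (24896 - 21264)*(15703 - 2523) = (9/(-3 - 36 + 2*(-36)**2) - 7380) + 3632*13180 = (9/(-3 - 36 + 2*1296) - 7380) + 47869760 = (9/(-3 - 36 + 2592) - 7380) + 47869760 = (9/2553 - 7380) + 47869760 = (9*(1/2553) - 7380) + 47869760 = (3/851 - 7380) + 47869760 = -6280377/851 + 47869760 = 40730885383/851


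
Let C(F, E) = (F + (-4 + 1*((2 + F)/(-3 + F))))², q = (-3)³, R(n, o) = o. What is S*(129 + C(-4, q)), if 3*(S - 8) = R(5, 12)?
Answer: 110844/49 ≈ 2262.1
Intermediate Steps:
S = 12 (S = 8 + (⅓)*12 = 8 + 4 = 12)
q = -27
C(F, E) = (-4 + F + (2 + F)/(-3 + F))² (C(F, E) = (F + (-4 + 1*((2 + F)/(-3 + F))))² = (F + (-4 + (2 + F)/(-3 + F)))² = (-4 + F + (2 + F)/(-3 + F))²)
S*(129 + C(-4, q)) = 12*(129 + (14 + (-4)² - 6*(-4))²/(-3 - 4)²) = 12*(129 + (14 + 16 + 24)²/(-7)²) = 12*(129 + (1/49)*54²) = 12*(129 + (1/49)*2916) = 12*(129 + 2916/49) = 12*(9237/49) = 110844/49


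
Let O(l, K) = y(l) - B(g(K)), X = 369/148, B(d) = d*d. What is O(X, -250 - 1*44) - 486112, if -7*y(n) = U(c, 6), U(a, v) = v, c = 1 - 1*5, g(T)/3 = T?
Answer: -8848258/7 ≈ -1.2640e+6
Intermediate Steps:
g(T) = 3*T
B(d) = d**2
c = -4 (c = 1 - 5 = -4)
X = 369/148 (X = 369*(1/148) = 369/148 ≈ 2.4932)
y(n) = -6/7 (y(n) = -1/7*6 = -6/7)
O(l, K) = -6/7 - 9*K**2 (O(l, K) = -6/7 - (3*K)**2 = -6/7 - 9*K**2)
O(X, -250 - 1*44) - 486112 = (-6/7 - 9*(-250 - 1*44)**2) - 486112 = (-6/7 - 9*(-250 - 44)**2) - 486112 = (-6/7 - 9*(-294)**2) - 486112 = (-6/7 - 9*86436) - 486112 = (-6/7 - 777924) - 486112 = -5445474/7 - 486112 = -8848258/7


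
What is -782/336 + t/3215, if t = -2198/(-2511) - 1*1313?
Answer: -247333825/90416088 ≈ -2.7355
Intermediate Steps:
t = -3294745/2511 (t = -2198*(-1/2511) - 1313 = 2198/2511 - 1313 = -3294745/2511 ≈ -1312.1)
-782/336 + t/3215 = -782/336 - 3294745/2511/3215 = -782*1/336 - 3294745/2511*1/3215 = -391/168 - 658949/1614573 = -247333825/90416088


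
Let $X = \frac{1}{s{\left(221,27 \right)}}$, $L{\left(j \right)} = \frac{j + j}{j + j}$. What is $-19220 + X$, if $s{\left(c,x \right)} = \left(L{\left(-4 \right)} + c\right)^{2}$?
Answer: $- \frac{947238479}{49284} \approx -19220.0$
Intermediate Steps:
$L{\left(j \right)} = 1$ ($L{\left(j \right)} = \frac{2 j}{2 j} = 2 j \frac{1}{2 j} = 1$)
$s{\left(c,x \right)} = \left(1 + c\right)^{2}$
$X = \frac{1}{49284}$ ($X = \frac{1}{\left(1 + 221\right)^{2}} = \frac{1}{222^{2}} = \frac{1}{49284} \approx 2.0291 \cdot 10^{-5}$)
$-19220 + X = -19220 + \frac{1}{49284} = - \frac{947238479}{49284}$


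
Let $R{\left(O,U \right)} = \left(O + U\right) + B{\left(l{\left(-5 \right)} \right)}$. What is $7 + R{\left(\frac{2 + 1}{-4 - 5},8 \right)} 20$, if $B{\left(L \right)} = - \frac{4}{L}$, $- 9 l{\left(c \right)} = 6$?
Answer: $\frac{841}{3} \approx 280.33$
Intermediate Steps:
$l{\left(c \right)} = - \frac{2}{3}$ ($l{\left(c \right)} = \left(- \frac{1}{9}\right) 6 = - \frac{2}{3}$)
$R{\left(O,U \right)} = 6 + O + U$ ($R{\left(O,U \right)} = \left(O + U\right) - \frac{4}{- \frac{2}{3}} = \left(O + U\right) - -6 = \left(O + U\right) + 6 = 6 + O + U$)
$7 + R{\left(\frac{2 + 1}{-4 - 5},8 \right)} 20 = 7 + \left(6 + \frac{2 + 1}{-4 - 5} + 8\right) 20 = 7 + \left(6 + \frac{3}{-9} + 8\right) 20 = 7 + \left(6 + 3 \left(- \frac{1}{9}\right) + 8\right) 20 = 7 + \left(6 - \frac{1}{3} + 8\right) 20 = 7 + \frac{41}{3} \cdot 20 = 7 + \frac{820}{3} = \frac{841}{3}$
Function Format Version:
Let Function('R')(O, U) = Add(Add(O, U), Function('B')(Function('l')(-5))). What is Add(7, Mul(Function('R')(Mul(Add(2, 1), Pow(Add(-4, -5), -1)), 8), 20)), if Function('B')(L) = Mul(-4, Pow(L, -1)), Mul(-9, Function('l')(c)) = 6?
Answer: Rational(841, 3) ≈ 280.33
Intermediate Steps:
Function('l')(c) = Rational(-2, 3) (Function('l')(c) = Mul(Rational(-1, 9), 6) = Rational(-2, 3))
Function('R')(O, U) = Add(6, O, U) (Function('R')(O, U) = Add(Add(O, U), Mul(-4, Pow(Rational(-2, 3), -1))) = Add(Add(O, U), Mul(-4, Rational(-3, 2))) = Add(Add(O, U), 6) = Add(6, O, U))
Add(7, Mul(Function('R')(Mul(Add(2, 1), Pow(Add(-4, -5), -1)), 8), 20)) = Add(7, Mul(Add(6, Mul(Add(2, 1), Pow(Add(-4, -5), -1)), 8), 20)) = Add(7, Mul(Add(6, Mul(3, Pow(-9, -1)), 8), 20)) = Add(7, Mul(Add(6, Mul(3, Rational(-1, 9)), 8), 20)) = Add(7, Mul(Add(6, Rational(-1, 3), 8), 20)) = Add(7, Mul(Rational(41, 3), 20)) = Add(7, Rational(820, 3)) = Rational(841, 3)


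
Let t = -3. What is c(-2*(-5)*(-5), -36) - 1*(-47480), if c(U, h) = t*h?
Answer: 47588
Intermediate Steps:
c(U, h) = -3*h
c(-2*(-5)*(-5), -36) - 1*(-47480) = -3*(-36) - 1*(-47480) = 108 + 47480 = 47588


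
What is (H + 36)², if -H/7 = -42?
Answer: 108900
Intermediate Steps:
H = 294 (H = -7*(-42) = 294)
(H + 36)² = (294 + 36)² = 330² = 108900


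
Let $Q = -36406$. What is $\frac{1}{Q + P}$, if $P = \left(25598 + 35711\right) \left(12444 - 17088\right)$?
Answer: $- \frac{1}{284755402} \approx -3.5118 \cdot 10^{-9}$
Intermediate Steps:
$P = -284718996$ ($P = 61309 \left(-4644\right) = -284718996$)
$\frac{1}{Q + P} = \frac{1}{-36406 - 284718996} = \frac{1}{-284755402} = - \frac{1}{284755402}$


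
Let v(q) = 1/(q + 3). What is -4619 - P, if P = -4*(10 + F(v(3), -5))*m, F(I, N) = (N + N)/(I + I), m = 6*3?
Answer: -6059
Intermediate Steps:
m = 18
v(q) = 1/(3 + q)
F(I, N) = N/I (F(I, N) = (2*N)/((2*I)) = (2*N)*(1/(2*I)) = N/I)
P = 1440 (P = -4*(10 - 5/(1/(3 + 3)))*18 = -4*(10 - 5/(1/6))*18 = -4*(10 - 5/⅙)*18 = -4*(10 - 5*6)*18 = -4*(10 - 30)*18 = -(-80)*18 = -4*(-360) = 1440)
-4619 - P = -4619 - 1*1440 = -4619 - 1440 = -6059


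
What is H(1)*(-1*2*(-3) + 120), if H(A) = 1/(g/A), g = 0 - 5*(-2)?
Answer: 63/5 ≈ 12.600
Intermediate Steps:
g = 10 (g = 0 + 10 = 10)
H(A) = A/10 (H(A) = 1/(10/A) = A/10)
H(1)*(-1*2*(-3) + 120) = ((1/10)*1)*(-1*2*(-3) + 120) = (-2*(-3) + 120)/10 = (6 + 120)/10 = (1/10)*126 = 63/5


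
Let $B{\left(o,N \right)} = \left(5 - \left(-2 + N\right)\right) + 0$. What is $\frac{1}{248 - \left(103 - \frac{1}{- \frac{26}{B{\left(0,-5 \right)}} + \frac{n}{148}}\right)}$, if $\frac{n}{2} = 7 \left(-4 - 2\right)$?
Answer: $\frac{607}{87793} \approx 0.006914$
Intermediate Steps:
$n = -84$ ($n = 2 \cdot 7 \left(-4 - 2\right) = 2 \cdot 7 \left(-6\right) = 2 \left(-42\right) = -84$)
$B{\left(o,N \right)} = 7 - N$ ($B{\left(o,N \right)} = \left(7 - N\right) + 0 = 7 - N$)
$\frac{1}{248 - \left(103 - \frac{1}{- \frac{26}{B{\left(0,-5 \right)}} + \frac{n}{148}}\right)} = \frac{1}{248 - \left(103 - \frac{1}{- \frac{26}{7 - -5} - \frac{84}{148}}\right)} = \frac{1}{248 - \left(103 - \frac{1}{- \frac{26}{7 + 5} - \frac{21}{37}}\right)} = \frac{1}{248 - \left(103 - \frac{1}{- \frac{26}{12} - \frac{21}{37}}\right)} = \frac{1}{248 - \left(103 - \frac{1}{\left(-26\right) \frac{1}{12} - \frac{21}{37}}\right)} = \frac{1}{248 - \left(103 - \frac{1}{- \frac{13}{6} - \frac{21}{37}}\right)} = \frac{1}{248 - \left(103 - \frac{1}{- \frac{607}{222}}\right)} = \frac{1}{248 - \frac{62743}{607}} = \frac{1}{\frac{87793}{607}} = \frac{607}{87793}$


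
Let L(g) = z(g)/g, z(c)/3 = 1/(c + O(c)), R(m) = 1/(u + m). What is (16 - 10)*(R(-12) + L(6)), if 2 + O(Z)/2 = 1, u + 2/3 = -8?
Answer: 57/124 ≈ 0.45968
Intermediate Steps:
u = -26/3 (u = -⅔ - 8 = -26/3 ≈ -8.6667)
O(Z) = -2 (O(Z) = -4 + 2*1 = -4 + 2 = -2)
R(m) = 1/(-26/3 + m)
z(c) = 3/(-2 + c) (z(c) = 3/(c - 2) = 3/(-2 + c))
L(g) = 3/(g*(-2 + g)) (L(g) = (3/(-2 + g))/g = 3/(g*(-2 + g)))
(16 - 10)*(R(-12) + L(6)) = (16 - 10)*(3/(-26 + 3*(-12)) + 3/(6*(-2 + 6))) = 6*(3/(-26 - 36) + 3*(⅙)/4) = 6*(3/(-62) + 3*(⅙)*(¼)) = 6*(3*(-1/62) + ⅛) = 6*(-3/62 + ⅛) = 6*(19/248) = 57/124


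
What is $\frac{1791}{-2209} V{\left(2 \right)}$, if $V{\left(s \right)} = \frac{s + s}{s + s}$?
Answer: $- \frac{1791}{2209} \approx -0.81077$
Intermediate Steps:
$V{\left(s \right)} = 1$ ($V{\left(s \right)} = \frac{2 s}{2 s} = 2 s \frac{1}{2 s} = 1$)
$\frac{1791}{-2209} V{\left(2 \right)} = \frac{1791}{-2209} \cdot 1 = 1791 \left(- \frac{1}{2209}\right) 1 = \left(- \frac{1791}{2209}\right) 1 = - \frac{1791}{2209}$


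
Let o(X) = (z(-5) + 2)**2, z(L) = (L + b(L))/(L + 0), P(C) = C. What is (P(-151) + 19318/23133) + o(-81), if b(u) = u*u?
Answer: -3381233/23133 ≈ -146.16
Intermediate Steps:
b(u) = u**2
z(L) = (L + L**2)/L (z(L) = (L + L**2)/(L + 0) = (L + L**2)/L)
o(X) = 4 (o(X) = ((1 - 5) + 2)**2 = (-4 + 2)**2 = (-2)**2 = 4)
(P(-151) + 19318/23133) + o(-81) = (-151 + 19318/23133) + 4 = -3473765/23133 + 4 = -3381233/23133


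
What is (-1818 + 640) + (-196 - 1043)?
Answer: -2417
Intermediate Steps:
(-1818 + 640) + (-196 - 1043) = -1178 - 1239 = -2417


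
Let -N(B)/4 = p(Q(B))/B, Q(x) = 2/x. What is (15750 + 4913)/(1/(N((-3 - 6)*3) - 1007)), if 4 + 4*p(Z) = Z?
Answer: -15171043219/729 ≈ -2.0811e+7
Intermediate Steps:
p(Z) = -1 + Z/4
N(B) = -4*(-1 + 1/(2*B))/B (N(B) = -4*(-1 + (2/B)/4)/B = -4*(-1 + 1/(2*B))/B)
(15750 + 4913)/(1/(N((-3 - 6)*3) - 1007)) = (15750 + 4913)/(1/(2*(-1 + 2*((-3 - 6)*3))/((-3 - 6)*3)² - 1007)) = 20663/(1/(2*(-1 + 2*(-9*3))/(-9*3)² - 1007)) = 20663/(1/(2*(-1 + 2*(-27))/(-27)² - 1007)) = 20663/(1/(2*(1/729)*(-1 - 54) - 1007)) = 20663/(1/(2*(1/729)*(-55) - 1007)) = 20663/(1/(-110/729 - 1007)) = 20663/(1/(-734213/729)) = 20663/(-729/734213) = 20663*(-734213/729) = -15171043219/729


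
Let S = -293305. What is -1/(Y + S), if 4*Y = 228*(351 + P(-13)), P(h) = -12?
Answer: 1/273982 ≈ 3.6499e-6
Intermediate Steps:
Y = 19323 (Y = (228*(351 - 12))/4 = (228*339)/4 = (¼)*77292 = 19323)
-1/(Y + S) = -1/(19323 - 293305) = -1/(-273982) = -1*(-1/273982) = 1/273982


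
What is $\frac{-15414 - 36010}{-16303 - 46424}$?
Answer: $\frac{51424}{62727} \approx 0.81981$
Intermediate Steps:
$\frac{-15414 - 36010}{-16303 - 46424} = - \frac{51424}{-62727} = \left(-51424\right) \left(- \frac{1}{62727}\right) = \frac{51424}{62727}$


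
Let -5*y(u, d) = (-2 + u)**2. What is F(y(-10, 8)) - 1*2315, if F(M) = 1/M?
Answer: -333365/144 ≈ -2315.0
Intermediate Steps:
y(u, d) = -(-2 + u)**2/5
F(y(-10, 8)) - 1*2315 = 1/(-(-2 - 10)**2/5) - 1*2315 = 1/(-1/5*(-12)**2) - 2315 = 1/(-1/5*144) - 2315 = 1/(-144/5) - 2315 = -5/144 - 2315 = -333365/144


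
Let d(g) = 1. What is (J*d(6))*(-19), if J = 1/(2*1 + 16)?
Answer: -19/18 ≈ -1.0556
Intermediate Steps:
J = 1/18 (J = 1/(2 + 16) = 1/18 ≈ 0.055556)
(J*d(6))*(-19) = ((1/18)*1)*(-19) = (1/18)*(-19) = -19/18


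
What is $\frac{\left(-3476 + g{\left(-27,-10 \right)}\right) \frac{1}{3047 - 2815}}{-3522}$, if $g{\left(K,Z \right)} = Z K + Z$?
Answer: $\frac{67}{17023} \approx 0.0039359$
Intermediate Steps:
$g{\left(K,Z \right)} = Z + K Z$ ($g{\left(K,Z \right)} = K Z + Z = Z + K Z$)
$\frac{\left(-3476 + g{\left(-27,-10 \right)}\right) \frac{1}{3047 - 2815}}{-3522} = \frac{\left(-3476 - 10 \left(1 - 27\right)\right) \frac{1}{3047 - 2815}}{-3522} = \frac{-3476 - -260}{232} \left(- \frac{1}{3522}\right) = \left(-3476 + 260\right) \frac{1}{232} \left(- \frac{1}{3522}\right) = \left(-3216\right) \frac{1}{232} \left(- \frac{1}{3522}\right) = \left(- \frac{402}{29}\right) \left(- \frac{1}{3522}\right) = \frac{67}{17023}$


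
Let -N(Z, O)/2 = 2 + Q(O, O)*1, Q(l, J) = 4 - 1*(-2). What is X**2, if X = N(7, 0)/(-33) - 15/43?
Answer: 37249/2013561 ≈ 0.018499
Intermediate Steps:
Q(l, J) = 6 (Q(l, J) = 4 + 2 = 6)
N(Z, O) = -16 (N(Z, O) = -2*(2 + 6*1) = -2*(2 + 6) = -2*8 = -16)
X = 193/1419 (X = -16/(-33) - 15/43 = -16*(-1/33) - 15*1/43 = 16/33 - 15/43 = 193/1419 ≈ 0.13601)
X**2 = (193/1419)**2 = 37249/2013561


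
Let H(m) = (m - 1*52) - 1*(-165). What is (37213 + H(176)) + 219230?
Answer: 256732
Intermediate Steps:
H(m) = 113 + m (H(m) = (m - 52) + 165 = (-52 + m) + 165 = 113 + m)
(37213 + H(176)) + 219230 = (37213 + (113 + 176)) + 219230 = (37213 + 289) + 219230 = 37502 + 219230 = 256732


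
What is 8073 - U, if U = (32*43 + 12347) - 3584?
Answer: -2066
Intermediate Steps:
U = 10139 (U = (1376 + 12347) - 3584 = 13723 - 3584 = 10139)
8073 - U = 8073 - 1*10139 = 8073 - 10139 = -2066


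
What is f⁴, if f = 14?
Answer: 38416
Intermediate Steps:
f⁴ = 14⁴ = 38416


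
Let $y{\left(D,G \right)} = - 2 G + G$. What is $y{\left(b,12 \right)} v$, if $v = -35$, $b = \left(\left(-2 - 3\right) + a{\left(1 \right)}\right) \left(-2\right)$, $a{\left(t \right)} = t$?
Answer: $420$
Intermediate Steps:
$b = 8$ ($b = \left(\left(-2 - 3\right) + 1\right) \left(-2\right) = \left(-5 + 1\right) \left(-2\right) = \left(-4\right) \left(-2\right) = 8$)
$y{\left(D,G \right)} = - G$
$y{\left(b,12 \right)} v = \left(-1\right) 12 \left(-35\right) = \left(-12\right) \left(-35\right) = 420$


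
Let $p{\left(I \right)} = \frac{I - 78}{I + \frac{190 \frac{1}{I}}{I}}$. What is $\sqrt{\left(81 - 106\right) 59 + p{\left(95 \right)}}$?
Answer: $\frac{i \sqrt{46204670}}{177} \approx 38.403 i$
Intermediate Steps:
$p{\left(I \right)} = \frac{-78 + I}{I + \frac{190}{I^{2}}}$
$\sqrt{\left(81 - 106\right) 59 + p{\left(95 \right)}} = \sqrt{\left(81 - 106\right) 59 + \frac{95^{2} \left(-78 + 95\right)}{190 + 95^{3}}} = \sqrt{\left(-25\right) 59 + 9025 \frac{1}{190 + 857375} \cdot 17} = \sqrt{-1475 + 9025 \cdot \frac{1}{857565} \cdot 17} = \sqrt{-1475 + \frac{95}{531}} = \sqrt{- \frac{783130}{531}} = \frac{i \sqrt{46204670}}{177}$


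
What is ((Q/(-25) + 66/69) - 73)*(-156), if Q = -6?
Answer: 6440772/575 ≈ 11201.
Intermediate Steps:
((Q/(-25) + 66/69) - 73)*(-156) = ((-6/(-25) + 66/69) - 73)*(-156) = ((-6*(-1/25) + 66*(1/69)) - 73)*(-156) = ((6/25 + 22/23) - 73)*(-156) = (688/575 - 73)*(-156) = -41287/575*(-156) = 6440772/575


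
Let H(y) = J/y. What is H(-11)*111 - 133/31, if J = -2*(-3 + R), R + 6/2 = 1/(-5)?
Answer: -220657/1705 ≈ -129.42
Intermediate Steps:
R = -16/5 (R = -3 + 1/(-5) = -3 - 1/5 = -16/5 ≈ -3.2000)
J = 62/5 (J = -2*(-3 - 16/5) = -2*(-31/5) = 62/5 ≈ 12.400)
H(y) = 62/(5*y)
H(-11)*111 - 133/31 = ((62/5)/(-11))*111 - 133/31 = ((62/5)*(-1/11))*111 - 133*1/31 = -62/55*111 - 133/31 = -6882/55 - 133/31 = -220657/1705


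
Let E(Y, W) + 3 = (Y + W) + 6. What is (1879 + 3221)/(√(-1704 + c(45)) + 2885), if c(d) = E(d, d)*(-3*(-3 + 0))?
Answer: 3678375/2081023 - 21675*I*√3/2081023 ≈ 1.7676 - 0.01804*I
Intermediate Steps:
E(Y, W) = 3 + W + Y (E(Y, W) = -3 + ((Y + W) + 6) = -3 + ((W + Y) + 6) = -3 + (6 + W + Y) = 3 + W + Y)
c(d) = 27 + 18*d (c(d) = (3 + d + d)*(-3*(-3 + 0)) = (3 + 2*d)*(-3*(-3)) = (3 + 2*d)*9 = 27 + 18*d)
(1879 + 3221)/(√(-1704 + c(45)) + 2885) = (1879 + 3221)/(√(-1704 + (27 + 18*45)) + 2885) = 5100/(√(-1704 + (27 + 810)) + 2885) = 5100/(√(-1704 + 837) + 2885) = 5100/(√(-867) + 2885) = 5100/(17*I*√3 + 2885) = 5100/(2885 + 17*I*√3)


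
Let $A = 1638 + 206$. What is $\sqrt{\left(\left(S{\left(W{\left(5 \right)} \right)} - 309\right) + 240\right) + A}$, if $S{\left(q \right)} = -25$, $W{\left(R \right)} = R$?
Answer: $5 \sqrt{70} \approx 41.833$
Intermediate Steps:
$A = 1844$
$\sqrt{\left(\left(S{\left(W{\left(5 \right)} \right)} - 309\right) + 240\right) + A} = \sqrt{\left(\left(-25 - 309\right) + 240\right) + 1844} = \sqrt{\left(-334 + 240\right) + 1844} = \sqrt{-94 + 1844} = \sqrt{1750} = 5 \sqrt{70}$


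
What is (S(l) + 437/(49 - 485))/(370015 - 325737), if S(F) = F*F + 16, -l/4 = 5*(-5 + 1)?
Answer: 2796939/19305208 ≈ 0.14488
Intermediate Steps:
l = 80 (l = -20*(-5 + 1) = -20*(-4) = -4*(-20) = 80)
S(F) = 16 + F² (S(F) = F² + 16 = 16 + F²)
(S(l) + 437/(49 - 485))/(370015 - 325737) = ((16 + 80²) + 437/(49 - 485))/(370015 - 325737) = ((16 + 6400) + 437/(-436))/44278 = (6416 + 437*(-1/436))*(1/44278) = (6416 - 437/436)*(1/44278) = (2796939/436)*(1/44278) = 2796939/19305208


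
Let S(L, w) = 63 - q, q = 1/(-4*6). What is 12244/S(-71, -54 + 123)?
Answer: 293856/1513 ≈ 194.22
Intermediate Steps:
q = -1/24 (q = 1/(-24) = -1/24 ≈ -0.041667)
S(L, w) = 1513/24 (S(L, w) = 63 - 1*(-1/24) = 63 + 1/24 = 1513/24)
12244/S(-71, -54 + 123) = 12244/(1513/24) = 12244*(24/1513) = 293856/1513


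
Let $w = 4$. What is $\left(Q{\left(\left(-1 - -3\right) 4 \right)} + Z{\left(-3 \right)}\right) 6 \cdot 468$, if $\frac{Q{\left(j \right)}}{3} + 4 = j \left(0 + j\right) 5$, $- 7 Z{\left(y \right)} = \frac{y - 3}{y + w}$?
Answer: $\frac{18650736}{7} \approx 2.6644 \cdot 10^{6}$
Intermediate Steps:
$Z{\left(y \right)} = - \frac{-3 + y}{7 \left(4 + y\right)}$ ($Z{\left(y \right)} = - \frac{\left(y - 3\right) \frac{1}{y + 4}}{7} = - \frac{\left(-3 + y\right) \frac{1}{4 + y}}{7} = - \frac{\frac{1}{4 + y} \left(-3 + y\right)}{7} = - \frac{-3 + y}{7 \left(4 + y\right)}$)
$Q{\left(j \right)} = -12 + 15 j^{2}$ ($Q{\left(j \right)} = -12 + 3 j \left(0 + j\right) 5 = -12 + 3 j j 5 = -12 + 3 j^{2} \cdot 5 = -12 + 3 \cdot 5 j^{2} = -12 + 15 j^{2}$)
$\left(Q{\left(\left(-1 - -3\right) 4 \right)} + Z{\left(-3 \right)}\right) 6 \cdot 468 = \left(\left(-12 + 15 \left(\left(-1 - -3\right) 4\right)^{2}\right) + \frac{3 - -3}{7 \left(4 - 3\right)}\right) 6 \cdot 468 = \left(\left(-12 + 15 \left(\left(-1 + 3\right) 4\right)^{2}\right) + \frac{3 + 3}{7 \cdot 1}\right) 6 \cdot 468 = \left(\left(-12 + 15 \left(2 \cdot 4\right)^{2}\right) + \frac{1}{7} \cdot 1 \cdot 6\right) 6 \cdot 468 = \left(\left(-12 + 15 \cdot 8^{2}\right) + \frac{6}{7}\right) 6 \cdot 468 = \left(\left(-12 + 15 \cdot 64\right) + \frac{6}{7}\right) 6 \cdot 468 = \left(\left(-12 + 960\right) + \frac{6}{7}\right) 6 \cdot 468 = \left(948 + \frac{6}{7}\right) 6 \cdot 468 = \frac{6642}{7} \cdot 6 \cdot 468 = \frac{39852}{7} \cdot 468 = \frac{18650736}{7}$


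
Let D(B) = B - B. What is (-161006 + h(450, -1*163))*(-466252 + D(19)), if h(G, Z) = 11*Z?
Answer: 75905359348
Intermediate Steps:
D(B) = 0
(-161006 + h(450, -1*163))*(-466252 + D(19)) = (-161006 + 11*(-1*163))*(-466252 + 0) = (-161006 + 11*(-163))*(-466252) = (-161006 - 1793)*(-466252) = -162799*(-466252) = 75905359348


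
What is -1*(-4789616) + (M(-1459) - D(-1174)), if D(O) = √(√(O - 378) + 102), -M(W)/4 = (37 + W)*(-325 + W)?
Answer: -5357776 - √(102 + 4*I*√97) ≈ -5.3578e+6 - 1.9162*I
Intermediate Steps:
M(W) = -4*(-325 + W)*(37 + W) (M(W) = -4*(37 + W)*(-325 + W) = -4*(-325 + W)*(37 + W))
D(O) = √(102 + √(-378 + O)) (D(O) = √(√(-378 + O) + 102) = √(102 + √(-378 + O)))
-1*(-4789616) + (M(-1459) - D(-1174)) = -1*(-4789616) + ((48100 - 4*(-1459)² + 1152*(-1459)) - √(102 + √(-378 - 1174))) = 4789616 + ((48100 - 4*2128681 - 1680768) - √(102 + √(-1552))) = 4789616 + ((48100 - 8514724 - 1680768) - √(102 + 4*I*√97)) = 4789616 + (-10147392 - √(102 + 4*I*√97)) = -5357776 - √(102 + 4*I*√97)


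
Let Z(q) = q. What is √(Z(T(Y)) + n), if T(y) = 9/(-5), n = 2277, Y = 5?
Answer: 12*√395/5 ≈ 47.699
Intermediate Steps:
T(y) = -9/5 (T(y) = 9*(-⅕) = -9/5)
√(Z(T(Y)) + n) = √(-9/5 + 2277) = √(11376/5) = 12*√395/5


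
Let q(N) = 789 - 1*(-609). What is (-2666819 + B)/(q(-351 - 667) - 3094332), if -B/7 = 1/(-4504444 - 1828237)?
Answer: 2814685668622/3264427396009 ≈ 0.86223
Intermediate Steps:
B = 7/6332681 (B = -7/(-4504444 - 1828237) = -7/(-6332681) = -7*(-1/6332681) = 7/6332681 ≈ 1.1054e-6)
q(N) = 1398 (q(N) = 789 + 609 = 1398)
(-2666819 + B)/(q(-351 - 667) - 3094332) = (-2666819 + 7/6332681)/(1398 - 3094332) = -16888114011732/6332681/(-3092934) = -16888114011732/6332681*(-1/3092934) = 2814685668622/3264427396009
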